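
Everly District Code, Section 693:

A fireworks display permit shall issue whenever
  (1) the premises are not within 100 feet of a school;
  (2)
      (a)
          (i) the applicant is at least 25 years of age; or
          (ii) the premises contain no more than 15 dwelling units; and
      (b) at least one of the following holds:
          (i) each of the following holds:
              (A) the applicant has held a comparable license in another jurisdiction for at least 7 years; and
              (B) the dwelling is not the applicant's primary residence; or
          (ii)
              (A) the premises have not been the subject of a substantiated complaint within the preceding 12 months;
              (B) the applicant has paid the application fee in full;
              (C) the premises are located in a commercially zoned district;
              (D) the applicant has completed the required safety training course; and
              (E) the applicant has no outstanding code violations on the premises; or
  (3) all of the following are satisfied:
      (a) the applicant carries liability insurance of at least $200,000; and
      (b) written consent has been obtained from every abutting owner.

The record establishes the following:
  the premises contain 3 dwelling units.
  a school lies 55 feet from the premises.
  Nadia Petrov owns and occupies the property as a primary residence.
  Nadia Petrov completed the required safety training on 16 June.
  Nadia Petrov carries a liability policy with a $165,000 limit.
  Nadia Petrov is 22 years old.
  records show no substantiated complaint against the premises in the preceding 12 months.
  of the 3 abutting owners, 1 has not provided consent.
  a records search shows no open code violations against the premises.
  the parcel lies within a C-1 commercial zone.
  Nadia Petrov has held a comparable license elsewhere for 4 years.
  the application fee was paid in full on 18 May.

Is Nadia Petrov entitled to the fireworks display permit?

Yes — granted.

(1) ≥100 ft from school — fails.
(i) age ≥ 25 — not satisfied.
(ii) ≤ 15 units — satisfied.
(a): F OR T → true.
(A) prior license ≥ 7 yr — not met.
(B) not (primary residence) — not met.
So (i) is not satisfied (F AND F).
(A) no complaint in 12 mo. — satisfied.
(B) fee paid — met.
(C) commercially zoned — satisfied.
(D) safety training — satisfied.
(E) no code violations — satisfied.
So (ii) is satisfied (T AND T AND T AND T AND T).
(b) = F OR T = true.
So (2) is satisfied (T AND T).
(a) insurance ≥ $200,000 — not satisfied.
(b) all abutters consent — not satisfied.
(3): F AND F → false.
Overall: F OR T OR F → true.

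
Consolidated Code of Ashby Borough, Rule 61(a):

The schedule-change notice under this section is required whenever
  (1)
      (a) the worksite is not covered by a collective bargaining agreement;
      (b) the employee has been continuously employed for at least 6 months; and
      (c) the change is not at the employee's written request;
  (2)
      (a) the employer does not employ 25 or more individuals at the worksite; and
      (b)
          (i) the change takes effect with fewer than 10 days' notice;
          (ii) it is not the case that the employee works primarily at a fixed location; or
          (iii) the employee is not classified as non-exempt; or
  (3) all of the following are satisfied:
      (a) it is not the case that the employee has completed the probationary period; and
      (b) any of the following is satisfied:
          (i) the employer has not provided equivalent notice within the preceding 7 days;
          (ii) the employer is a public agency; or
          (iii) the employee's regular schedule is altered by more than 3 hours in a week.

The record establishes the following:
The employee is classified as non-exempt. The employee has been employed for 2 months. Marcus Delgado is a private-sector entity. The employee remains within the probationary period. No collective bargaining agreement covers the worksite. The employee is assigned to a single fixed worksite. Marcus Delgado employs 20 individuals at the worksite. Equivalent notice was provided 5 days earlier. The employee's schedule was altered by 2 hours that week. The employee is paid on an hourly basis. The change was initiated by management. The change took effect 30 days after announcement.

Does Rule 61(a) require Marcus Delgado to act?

(a) no CBA — satisfied.
(b) tenure ≥ 6 mo. — not satisfied.
(c) not employee-requested — holds.
(1): T AND F AND T → false.
(a) not (≥ 25 at site) — holds.
(i) < 10 days' notice — fails.
(ii) not (fixed location) — not satisfied.
(iii) not (non-exempt) — fails.
(b): F OR F OR F → false.
(2) = T AND F = false.
(a) not (past probation) — holds.
(i) no recent notice — not met.
(ii) public agency — fails.
(iii) schedule shift > 3h — not met.
(b): F OR F OR F → false.
(3) = T AND F = false.
Overall: F OR F OR F → false.

No — not required.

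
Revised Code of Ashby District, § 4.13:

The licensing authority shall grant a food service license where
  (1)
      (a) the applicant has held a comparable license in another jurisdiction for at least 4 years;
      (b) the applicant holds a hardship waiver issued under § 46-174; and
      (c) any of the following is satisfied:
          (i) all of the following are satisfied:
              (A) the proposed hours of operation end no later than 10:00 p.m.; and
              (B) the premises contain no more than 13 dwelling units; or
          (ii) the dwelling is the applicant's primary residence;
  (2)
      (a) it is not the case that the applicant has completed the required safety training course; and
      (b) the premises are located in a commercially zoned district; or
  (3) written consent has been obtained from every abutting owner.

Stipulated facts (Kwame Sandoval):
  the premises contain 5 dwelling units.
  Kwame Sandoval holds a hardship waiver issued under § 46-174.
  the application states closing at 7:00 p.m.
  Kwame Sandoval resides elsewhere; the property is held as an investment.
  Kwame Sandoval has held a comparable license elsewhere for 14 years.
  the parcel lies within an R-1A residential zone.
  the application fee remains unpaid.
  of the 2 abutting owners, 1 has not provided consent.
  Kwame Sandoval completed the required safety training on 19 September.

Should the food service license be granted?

(a) prior license ≥ 4 yr — satisfied.
(b) hardship waiver — satisfied.
(A) closes by 10 p.m. — satisfied.
(B) ≤ 13 units — satisfied.
(i) = T AND T = true.
(ii) primary residence — not met.
So (c) is satisfied (T OR F).
(1): T AND T AND T → true.
(a) not (safety training) — not met.
(b) commercially zoned — fails.
So (2) is not satisfied (F AND F).
(3) all abutters consent — not satisfied.
Overall: T OR F OR F → true.

Yes — granted.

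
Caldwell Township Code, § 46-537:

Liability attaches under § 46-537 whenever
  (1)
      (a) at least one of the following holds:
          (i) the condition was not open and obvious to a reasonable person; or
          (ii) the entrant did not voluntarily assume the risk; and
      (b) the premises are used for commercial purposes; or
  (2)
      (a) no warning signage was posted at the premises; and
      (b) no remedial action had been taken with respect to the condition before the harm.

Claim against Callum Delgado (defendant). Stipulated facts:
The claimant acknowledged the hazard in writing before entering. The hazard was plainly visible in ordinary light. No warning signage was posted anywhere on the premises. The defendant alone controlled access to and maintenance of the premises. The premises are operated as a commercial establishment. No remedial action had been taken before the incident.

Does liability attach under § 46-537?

Yes — liable.

(i) not open/obvious — not satisfied.
(ii) no assumed risk — not satisfied.
(a) = F OR F = false.
(b) commercial use — holds.
So (1) is not satisfied (F AND T).
(a) no signage posted — satisfied.
(b) no remedial action — satisfied.
So (2) is satisfied (T AND T).
Overall: F OR T → true.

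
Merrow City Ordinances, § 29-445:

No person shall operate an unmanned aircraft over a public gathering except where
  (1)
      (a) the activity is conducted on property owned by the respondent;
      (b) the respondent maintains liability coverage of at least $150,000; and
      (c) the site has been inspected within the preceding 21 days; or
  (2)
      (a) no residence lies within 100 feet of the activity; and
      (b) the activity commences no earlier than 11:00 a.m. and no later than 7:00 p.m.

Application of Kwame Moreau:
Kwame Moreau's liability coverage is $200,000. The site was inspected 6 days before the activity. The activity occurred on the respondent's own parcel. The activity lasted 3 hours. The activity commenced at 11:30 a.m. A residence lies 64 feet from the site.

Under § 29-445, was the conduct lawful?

(a) own property — satisfied.
(b) coverage ≥ $150,000 — satisfied.
(c) site inspected — holds.
(1) = T AND T AND T = true.
(a) no residence in 100 ft — not satisfied.
(b) start within hours — satisfied.
(2): F AND T → false.
Overall: T OR F → true.

Yes — lawful.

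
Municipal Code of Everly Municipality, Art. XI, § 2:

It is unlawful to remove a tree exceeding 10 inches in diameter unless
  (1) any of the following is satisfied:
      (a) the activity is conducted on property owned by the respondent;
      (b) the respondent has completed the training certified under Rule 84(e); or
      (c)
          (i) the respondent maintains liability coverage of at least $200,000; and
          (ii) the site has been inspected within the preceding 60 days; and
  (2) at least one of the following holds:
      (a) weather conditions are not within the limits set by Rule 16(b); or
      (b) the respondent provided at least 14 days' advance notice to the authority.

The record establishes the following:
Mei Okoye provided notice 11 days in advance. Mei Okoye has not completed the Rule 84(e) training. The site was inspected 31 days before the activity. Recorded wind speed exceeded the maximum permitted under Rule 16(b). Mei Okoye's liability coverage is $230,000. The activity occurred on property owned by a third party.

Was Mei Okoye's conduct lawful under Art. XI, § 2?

(a) own property — not satisfied.
(b) training certified — not met.
(i) coverage ≥ $200,000 — met.
(ii) site inspected — met.
So (c) is satisfied (T AND T).
(1) = F OR F OR T = true.
(a) not (weather ok) — satisfied.
(b) ≥14 days' notice — not satisfied.
So (2) is satisfied (T OR F).
Overall: T AND T → true.

Yes — lawful.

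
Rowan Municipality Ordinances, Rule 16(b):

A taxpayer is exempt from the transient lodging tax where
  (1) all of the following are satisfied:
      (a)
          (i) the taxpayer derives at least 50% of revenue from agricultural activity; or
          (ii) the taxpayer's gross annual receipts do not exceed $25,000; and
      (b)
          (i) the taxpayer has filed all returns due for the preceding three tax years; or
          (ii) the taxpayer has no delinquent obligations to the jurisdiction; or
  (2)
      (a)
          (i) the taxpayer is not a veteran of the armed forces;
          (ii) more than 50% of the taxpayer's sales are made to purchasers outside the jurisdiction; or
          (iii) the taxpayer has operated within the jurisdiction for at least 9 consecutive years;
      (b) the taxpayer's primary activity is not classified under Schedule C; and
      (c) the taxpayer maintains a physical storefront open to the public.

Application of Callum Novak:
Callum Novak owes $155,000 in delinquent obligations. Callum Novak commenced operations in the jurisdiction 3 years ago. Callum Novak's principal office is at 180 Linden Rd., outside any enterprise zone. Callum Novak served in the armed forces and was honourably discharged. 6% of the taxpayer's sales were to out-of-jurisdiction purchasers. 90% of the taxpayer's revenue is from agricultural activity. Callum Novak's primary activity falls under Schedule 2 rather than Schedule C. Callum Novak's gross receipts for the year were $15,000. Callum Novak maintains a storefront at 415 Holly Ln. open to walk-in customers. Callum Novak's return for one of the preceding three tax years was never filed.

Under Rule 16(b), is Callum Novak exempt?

No — not exempt.

(i) ≥50% agricultural — satisfied.
(ii) receipts ≤ $25,000 — met.
So (a) is satisfied (T OR T).
(i) returns current — fails.
(ii) no delinquency — not met.
(b): F OR F → false.
(1) = T AND F = false.
(i) not (veteran) — not met.
(ii) >50% out-of-jur. sales — not met.
(iii) ≥ 9 yrs in jurisdiction — not satisfied.
So (a) is not satisfied (F OR F OR F).
(b) not (Schedule C activity) — satisfied.
(c) has storefront — holds.
(2) = F AND T AND T = false.
So Overall is not satisfied (F OR F).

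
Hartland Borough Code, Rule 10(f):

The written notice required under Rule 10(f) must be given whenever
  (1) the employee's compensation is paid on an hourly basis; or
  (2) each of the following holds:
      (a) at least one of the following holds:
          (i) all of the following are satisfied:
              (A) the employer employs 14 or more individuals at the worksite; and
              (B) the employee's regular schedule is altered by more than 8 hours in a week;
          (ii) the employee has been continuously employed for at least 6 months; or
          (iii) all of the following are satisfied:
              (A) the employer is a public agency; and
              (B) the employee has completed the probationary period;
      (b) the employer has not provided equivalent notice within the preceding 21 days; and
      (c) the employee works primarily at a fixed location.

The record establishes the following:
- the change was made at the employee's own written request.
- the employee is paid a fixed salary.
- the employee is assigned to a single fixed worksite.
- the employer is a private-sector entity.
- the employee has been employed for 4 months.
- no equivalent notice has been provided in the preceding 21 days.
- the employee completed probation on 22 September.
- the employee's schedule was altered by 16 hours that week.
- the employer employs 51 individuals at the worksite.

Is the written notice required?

Yes — required.

(1) hourly-paid — not satisfied.
(A) ≥ 14 at site — holds.
(B) schedule shift > 8h — met.
(i): T AND T → true.
(ii) tenure ≥ 6 mo. — fails.
(A) public agency — fails.
(B) past probation — met.
(iii) = F AND T = false.
(a) = T OR F OR F = true.
(b) no recent notice — met.
(c) fixed location — satisfied.
(2): T AND T AND T → true.
So Overall is satisfied (F OR T).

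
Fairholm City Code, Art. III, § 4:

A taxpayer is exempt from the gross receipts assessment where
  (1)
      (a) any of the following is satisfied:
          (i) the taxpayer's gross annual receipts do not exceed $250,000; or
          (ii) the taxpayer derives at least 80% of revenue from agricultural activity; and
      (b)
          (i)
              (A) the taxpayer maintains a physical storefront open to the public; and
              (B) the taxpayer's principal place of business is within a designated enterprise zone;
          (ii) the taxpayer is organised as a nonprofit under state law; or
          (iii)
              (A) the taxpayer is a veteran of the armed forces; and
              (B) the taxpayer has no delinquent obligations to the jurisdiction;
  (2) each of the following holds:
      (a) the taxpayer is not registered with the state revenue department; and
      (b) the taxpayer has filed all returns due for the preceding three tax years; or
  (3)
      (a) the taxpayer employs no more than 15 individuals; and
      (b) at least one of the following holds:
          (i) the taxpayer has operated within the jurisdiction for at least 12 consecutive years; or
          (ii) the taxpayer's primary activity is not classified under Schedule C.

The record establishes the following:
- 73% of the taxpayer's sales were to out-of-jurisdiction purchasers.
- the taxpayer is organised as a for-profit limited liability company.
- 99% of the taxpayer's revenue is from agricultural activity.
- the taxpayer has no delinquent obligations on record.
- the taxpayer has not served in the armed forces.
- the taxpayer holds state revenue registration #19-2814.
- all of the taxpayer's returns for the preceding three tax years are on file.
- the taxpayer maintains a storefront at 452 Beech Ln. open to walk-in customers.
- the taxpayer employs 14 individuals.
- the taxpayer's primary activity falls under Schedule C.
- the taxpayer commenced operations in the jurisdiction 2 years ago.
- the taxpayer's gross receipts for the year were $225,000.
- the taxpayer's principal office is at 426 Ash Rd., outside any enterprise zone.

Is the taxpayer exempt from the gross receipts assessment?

No — not exempt.

(i) receipts ≤ $250,000 — satisfied.
(ii) ≥80% agricultural — holds.
(a) = T OR T = true.
(A) has storefront — holds.
(B) in enterprise zone — not met.
So (i) is not satisfied (T AND F).
(ii) nonprofit — not met.
(A) veteran — fails.
(B) no delinquency — met.
(iii) = F AND T = false.
So (b) is not satisfied (F OR F OR F).
So (1) is not satisfied (T AND F).
(a) not (state-registered) — fails.
(b) returns current — satisfied.
So (2) is not satisfied (F AND T).
(a) ≤ 15 employees — satisfied.
(i) ≥ 12 yrs in jurisdiction — not met.
(ii) not (Schedule C activity) — fails.
(b) = F OR F = false.
(3): T AND F → false.
So Overall is not satisfied (F OR F OR F).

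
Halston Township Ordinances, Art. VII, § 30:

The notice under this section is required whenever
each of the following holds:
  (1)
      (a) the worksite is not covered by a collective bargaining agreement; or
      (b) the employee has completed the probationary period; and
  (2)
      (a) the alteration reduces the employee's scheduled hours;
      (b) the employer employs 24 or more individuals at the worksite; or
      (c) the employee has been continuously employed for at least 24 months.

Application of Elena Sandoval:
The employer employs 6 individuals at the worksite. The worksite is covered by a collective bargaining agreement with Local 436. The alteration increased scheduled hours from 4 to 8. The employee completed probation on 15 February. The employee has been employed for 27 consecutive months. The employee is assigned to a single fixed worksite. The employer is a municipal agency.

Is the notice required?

Yes — required.

(a) no CBA — not satisfied.
(b) past probation — satisfied.
So (1) is satisfied (F OR T).
(a) hours reduced — not satisfied.
(b) ≥ 24 at site — fails.
(c) tenure ≥ 24 mo. — met.
(2): F OR F OR T → true.
Overall = T AND T = true.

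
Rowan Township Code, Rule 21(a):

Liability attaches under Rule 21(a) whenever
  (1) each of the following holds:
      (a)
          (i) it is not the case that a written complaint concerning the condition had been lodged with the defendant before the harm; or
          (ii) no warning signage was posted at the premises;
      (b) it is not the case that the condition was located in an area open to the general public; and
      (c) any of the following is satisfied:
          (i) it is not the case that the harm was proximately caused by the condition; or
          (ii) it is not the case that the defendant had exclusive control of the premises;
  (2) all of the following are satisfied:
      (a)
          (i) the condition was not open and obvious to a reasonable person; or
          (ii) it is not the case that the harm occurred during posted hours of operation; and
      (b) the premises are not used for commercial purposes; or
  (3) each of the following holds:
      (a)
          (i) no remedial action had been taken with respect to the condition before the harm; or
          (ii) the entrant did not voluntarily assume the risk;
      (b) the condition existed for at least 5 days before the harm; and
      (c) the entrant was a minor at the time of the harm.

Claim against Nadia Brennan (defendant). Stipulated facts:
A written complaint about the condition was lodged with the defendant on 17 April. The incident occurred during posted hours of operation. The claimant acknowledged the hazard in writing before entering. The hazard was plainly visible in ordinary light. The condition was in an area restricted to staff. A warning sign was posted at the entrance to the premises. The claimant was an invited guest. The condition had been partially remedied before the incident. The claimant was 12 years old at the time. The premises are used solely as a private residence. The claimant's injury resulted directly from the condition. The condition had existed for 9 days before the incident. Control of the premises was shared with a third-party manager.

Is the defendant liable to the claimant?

(i) not (complaint lodged) — not met.
(ii) no signage posted — not met.
(a) = F OR F = false.
(b) not (public area) — holds.
(i) not (proximate cause) — fails.
(ii) not (exclusive control) — met.
(c) = F OR T = true.
So (1) is not satisfied (F AND T AND T).
(i) not open/obvious — not met.
(ii) not (during posted hours) — not met.
(a) = F OR F = false.
(b) not (commercial use) — met.
(2) = F AND T = false.
(i) no remedial action — fails.
(ii) no assumed risk — not satisfied.
So (a) is not satisfied (F OR F).
(b) condition ≥5 days old — satisfied.
(c) entrant a minor — satisfied.
So (3) is not satisfied (F AND T AND T).
Overall = F OR F OR F = false.

No — not liable.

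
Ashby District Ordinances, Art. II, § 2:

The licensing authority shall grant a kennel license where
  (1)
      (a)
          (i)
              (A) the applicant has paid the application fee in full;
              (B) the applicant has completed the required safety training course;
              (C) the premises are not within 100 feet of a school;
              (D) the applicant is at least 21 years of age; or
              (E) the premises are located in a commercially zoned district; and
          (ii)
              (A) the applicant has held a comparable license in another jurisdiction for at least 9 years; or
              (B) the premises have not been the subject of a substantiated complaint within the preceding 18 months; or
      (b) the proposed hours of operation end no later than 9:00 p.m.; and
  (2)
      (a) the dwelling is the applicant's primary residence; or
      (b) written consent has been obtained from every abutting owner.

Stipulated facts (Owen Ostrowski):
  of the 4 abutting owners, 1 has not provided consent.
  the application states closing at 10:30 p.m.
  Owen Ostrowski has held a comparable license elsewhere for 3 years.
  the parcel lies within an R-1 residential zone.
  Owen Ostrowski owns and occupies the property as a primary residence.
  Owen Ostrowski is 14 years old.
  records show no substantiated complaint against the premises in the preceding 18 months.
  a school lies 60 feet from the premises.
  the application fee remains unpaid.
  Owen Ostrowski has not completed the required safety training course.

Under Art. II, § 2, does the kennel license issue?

No — denied.

(A) fee paid — not met.
(B) safety training — not met.
(C) ≥100 ft from school — fails.
(D) age ≥ 21 — not met.
(E) commercially zoned — fails.
So (i) is not satisfied (F OR F OR F OR F OR F).
(A) prior license ≥ 9 yr — not satisfied.
(B) no complaint in 18 mo. — met.
(ii): F OR T → true.
(a) = F AND T = false.
(b) closes by 9 p.m. — not satisfied.
(1): F OR F → false.
(a) primary residence — satisfied.
(b) all abutters consent — not satisfied.
(2): T OR F → true.
Overall = F AND T = false.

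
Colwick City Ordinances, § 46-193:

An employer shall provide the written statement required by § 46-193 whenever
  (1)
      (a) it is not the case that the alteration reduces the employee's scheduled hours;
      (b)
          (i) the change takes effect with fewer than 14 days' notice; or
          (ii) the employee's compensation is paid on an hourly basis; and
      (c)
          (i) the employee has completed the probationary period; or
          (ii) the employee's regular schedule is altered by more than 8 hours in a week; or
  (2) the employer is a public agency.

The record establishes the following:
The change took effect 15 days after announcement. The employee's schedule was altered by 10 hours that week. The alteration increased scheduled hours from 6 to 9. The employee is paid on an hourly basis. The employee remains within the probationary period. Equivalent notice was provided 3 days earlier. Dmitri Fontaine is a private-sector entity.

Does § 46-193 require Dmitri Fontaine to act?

(a) not (hours reduced) — holds.
(i) < 14 days' notice — fails.
(ii) hourly-paid — satisfied.
(b): F OR T → true.
(i) past probation — not met.
(ii) schedule shift > 8h — holds.
(c): F OR T → true.
So (1) is satisfied (T AND T AND T).
(2) public agency — fails.
So Overall is satisfied (T OR F).

Yes — required.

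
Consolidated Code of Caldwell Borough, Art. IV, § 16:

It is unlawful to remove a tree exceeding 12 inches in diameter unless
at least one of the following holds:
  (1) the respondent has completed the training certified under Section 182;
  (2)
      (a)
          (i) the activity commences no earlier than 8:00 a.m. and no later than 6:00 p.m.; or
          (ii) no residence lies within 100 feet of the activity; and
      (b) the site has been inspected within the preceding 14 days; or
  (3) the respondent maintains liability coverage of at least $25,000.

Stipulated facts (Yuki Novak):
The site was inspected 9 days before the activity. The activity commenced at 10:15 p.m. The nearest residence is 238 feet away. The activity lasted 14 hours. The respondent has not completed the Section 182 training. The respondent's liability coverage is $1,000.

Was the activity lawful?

Yes — lawful.

(1) training certified — fails.
(i) start within hours — fails.
(ii) no residence in 100 ft — satisfied.
So (a) is satisfied (F OR T).
(b) site inspected — satisfied.
(2) = T AND T = true.
(3) coverage ≥ $25,000 — not satisfied.
Overall: F OR T OR F → true.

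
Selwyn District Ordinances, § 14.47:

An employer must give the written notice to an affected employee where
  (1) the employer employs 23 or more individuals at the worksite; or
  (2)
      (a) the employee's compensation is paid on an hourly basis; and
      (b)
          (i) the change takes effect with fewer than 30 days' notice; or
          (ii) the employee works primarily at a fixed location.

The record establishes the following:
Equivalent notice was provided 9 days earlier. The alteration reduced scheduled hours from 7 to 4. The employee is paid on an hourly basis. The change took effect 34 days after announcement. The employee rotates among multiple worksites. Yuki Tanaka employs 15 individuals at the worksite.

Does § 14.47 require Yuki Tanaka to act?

(1) ≥ 23 at site — not satisfied.
(a) hourly-paid — satisfied.
(i) < 30 days' notice — not satisfied.
(ii) fixed location — not satisfied.
(b) = F OR F = false.
So (2) is not satisfied (T AND F).
So Overall is not satisfied (F OR F).

No — not required.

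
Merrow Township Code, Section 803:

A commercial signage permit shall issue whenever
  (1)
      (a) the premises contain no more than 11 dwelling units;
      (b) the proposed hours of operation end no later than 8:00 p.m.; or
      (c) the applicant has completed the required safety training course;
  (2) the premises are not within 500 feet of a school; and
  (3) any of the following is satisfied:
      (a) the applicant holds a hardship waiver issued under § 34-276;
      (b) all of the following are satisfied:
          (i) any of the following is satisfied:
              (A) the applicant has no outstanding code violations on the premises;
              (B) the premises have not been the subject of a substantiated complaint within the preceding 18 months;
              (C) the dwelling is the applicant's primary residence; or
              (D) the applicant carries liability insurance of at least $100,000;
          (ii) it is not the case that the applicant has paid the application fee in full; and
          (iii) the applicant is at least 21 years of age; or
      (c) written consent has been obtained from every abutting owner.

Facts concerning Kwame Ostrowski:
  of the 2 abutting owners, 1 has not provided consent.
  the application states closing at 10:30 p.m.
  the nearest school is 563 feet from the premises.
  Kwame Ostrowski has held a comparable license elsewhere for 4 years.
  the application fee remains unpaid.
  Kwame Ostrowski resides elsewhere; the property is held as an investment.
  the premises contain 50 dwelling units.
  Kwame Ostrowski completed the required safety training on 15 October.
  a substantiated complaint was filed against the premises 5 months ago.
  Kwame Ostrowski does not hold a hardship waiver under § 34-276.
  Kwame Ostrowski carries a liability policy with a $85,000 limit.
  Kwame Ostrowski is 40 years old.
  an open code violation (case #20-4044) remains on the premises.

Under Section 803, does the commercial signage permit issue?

No — denied.

(a) ≤ 11 units — not met.
(b) closes by 8 p.m. — not satisfied.
(c) safety training — met.
So (1) is satisfied (F OR F OR T).
(2) ≥500 ft from school — met.
(a) hardship waiver — not met.
(A) no code violations — fails.
(B) no complaint in 18 mo. — not met.
(C) primary residence — not satisfied.
(D) insurance ≥ $100,000 — not satisfied.
So (i) is not satisfied (F OR F OR F OR F).
(ii) not (fee paid) — holds.
(iii) age ≥ 21 — holds.
(b) = F AND T AND T = false.
(c) all abutters consent — fails.
(3) = F OR F OR F = false.
So Overall is not satisfied (T AND T AND F).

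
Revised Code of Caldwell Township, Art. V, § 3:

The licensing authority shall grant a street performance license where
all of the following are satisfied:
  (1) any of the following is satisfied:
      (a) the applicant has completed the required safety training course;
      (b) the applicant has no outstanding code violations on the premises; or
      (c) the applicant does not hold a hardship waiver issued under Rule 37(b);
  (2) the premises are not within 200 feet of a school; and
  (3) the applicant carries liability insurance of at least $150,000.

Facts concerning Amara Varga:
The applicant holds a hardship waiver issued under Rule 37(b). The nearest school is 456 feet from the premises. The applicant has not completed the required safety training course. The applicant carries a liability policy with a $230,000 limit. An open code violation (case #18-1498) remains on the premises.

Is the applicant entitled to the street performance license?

No — denied.

(a) safety training — not satisfied.
(b) no code violations — fails.
(c) not (hardship waiver) — not satisfied.
(1) = F OR F OR F = false.
(2) ≥200 ft from school — holds.
(3) insurance ≥ $150,000 — met.
So Overall is not satisfied (F AND T AND T).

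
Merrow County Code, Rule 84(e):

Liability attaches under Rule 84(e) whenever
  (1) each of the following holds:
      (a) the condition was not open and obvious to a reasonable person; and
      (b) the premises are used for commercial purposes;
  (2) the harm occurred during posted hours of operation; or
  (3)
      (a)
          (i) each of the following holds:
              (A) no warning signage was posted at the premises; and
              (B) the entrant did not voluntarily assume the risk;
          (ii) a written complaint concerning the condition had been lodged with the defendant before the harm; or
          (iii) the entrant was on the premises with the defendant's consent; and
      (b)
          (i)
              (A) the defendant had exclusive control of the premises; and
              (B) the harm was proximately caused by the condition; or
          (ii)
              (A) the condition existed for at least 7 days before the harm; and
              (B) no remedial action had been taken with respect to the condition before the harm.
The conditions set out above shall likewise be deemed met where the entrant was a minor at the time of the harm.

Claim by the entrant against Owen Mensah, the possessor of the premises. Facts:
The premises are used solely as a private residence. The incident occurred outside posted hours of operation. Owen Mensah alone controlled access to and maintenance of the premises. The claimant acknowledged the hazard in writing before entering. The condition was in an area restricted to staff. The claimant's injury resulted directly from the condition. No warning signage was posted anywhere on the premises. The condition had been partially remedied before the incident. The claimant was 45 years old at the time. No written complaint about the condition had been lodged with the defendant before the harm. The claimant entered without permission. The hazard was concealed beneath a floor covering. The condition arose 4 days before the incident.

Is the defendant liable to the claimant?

No — not liable.

(a) not open/obvious — met.
(b) commercial use — fails.
(1) = T AND F = false.
(2) during posted hours — fails.
(A) no signage posted — met.
(B) no assumed risk — fails.
(i) = T AND F = false.
(ii) complaint lodged — not met.
(iii) consent to enter — not met.
(a) = F OR F OR F = false.
(A) exclusive control — holds.
(B) proximate cause — met.
(i) = T AND T = true.
(A) condition ≥7 days old — not met.
(B) no remedial action — not satisfied.
(ii): F AND F → false.
(b): T OR F → true.
(3) = F AND T = false.
Overall: F OR F OR F → false.
Exception (entrant a minor) — not satisfied.
Result: main false OR exception false → false.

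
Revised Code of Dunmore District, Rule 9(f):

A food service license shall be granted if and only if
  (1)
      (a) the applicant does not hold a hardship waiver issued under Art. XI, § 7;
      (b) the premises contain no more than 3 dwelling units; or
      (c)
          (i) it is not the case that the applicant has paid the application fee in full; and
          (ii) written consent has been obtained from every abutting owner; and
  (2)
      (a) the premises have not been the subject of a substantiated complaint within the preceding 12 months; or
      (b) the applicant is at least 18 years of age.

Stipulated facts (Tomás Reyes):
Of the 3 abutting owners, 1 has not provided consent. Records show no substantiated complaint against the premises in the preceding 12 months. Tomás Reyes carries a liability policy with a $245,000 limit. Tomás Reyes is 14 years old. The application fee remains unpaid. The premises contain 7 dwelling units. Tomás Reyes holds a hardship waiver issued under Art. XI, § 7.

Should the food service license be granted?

No — denied.

(a) not (hardship waiver) — not met.
(b) ≤ 3 units — fails.
(i) not (fee paid) — satisfied.
(ii) all abutters consent — not met.
(c) = T AND F = false.
(1) = F OR F OR F = false.
(a) no complaint in 12 mo. — holds.
(b) age ≥ 18 — not met.
(2): T OR F → true.
Overall: F AND T → false.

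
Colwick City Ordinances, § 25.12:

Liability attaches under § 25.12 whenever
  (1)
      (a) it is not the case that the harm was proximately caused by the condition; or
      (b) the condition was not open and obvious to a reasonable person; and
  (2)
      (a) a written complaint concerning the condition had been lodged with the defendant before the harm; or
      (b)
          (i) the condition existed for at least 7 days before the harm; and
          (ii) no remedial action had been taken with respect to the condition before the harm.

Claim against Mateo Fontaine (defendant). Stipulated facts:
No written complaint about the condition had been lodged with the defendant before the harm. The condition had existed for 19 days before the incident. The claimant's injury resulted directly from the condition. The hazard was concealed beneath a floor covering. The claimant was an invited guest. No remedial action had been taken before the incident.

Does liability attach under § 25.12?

(a) not (proximate cause) — fails.
(b) not open/obvious — holds.
So (1) is satisfied (F OR T).
(a) complaint lodged — fails.
(i) condition ≥7 days old — met.
(ii) no remedial action — met.
(b): T AND T → true.
(2) = F OR T = true.
So Overall is satisfied (T AND T).

Yes — liable.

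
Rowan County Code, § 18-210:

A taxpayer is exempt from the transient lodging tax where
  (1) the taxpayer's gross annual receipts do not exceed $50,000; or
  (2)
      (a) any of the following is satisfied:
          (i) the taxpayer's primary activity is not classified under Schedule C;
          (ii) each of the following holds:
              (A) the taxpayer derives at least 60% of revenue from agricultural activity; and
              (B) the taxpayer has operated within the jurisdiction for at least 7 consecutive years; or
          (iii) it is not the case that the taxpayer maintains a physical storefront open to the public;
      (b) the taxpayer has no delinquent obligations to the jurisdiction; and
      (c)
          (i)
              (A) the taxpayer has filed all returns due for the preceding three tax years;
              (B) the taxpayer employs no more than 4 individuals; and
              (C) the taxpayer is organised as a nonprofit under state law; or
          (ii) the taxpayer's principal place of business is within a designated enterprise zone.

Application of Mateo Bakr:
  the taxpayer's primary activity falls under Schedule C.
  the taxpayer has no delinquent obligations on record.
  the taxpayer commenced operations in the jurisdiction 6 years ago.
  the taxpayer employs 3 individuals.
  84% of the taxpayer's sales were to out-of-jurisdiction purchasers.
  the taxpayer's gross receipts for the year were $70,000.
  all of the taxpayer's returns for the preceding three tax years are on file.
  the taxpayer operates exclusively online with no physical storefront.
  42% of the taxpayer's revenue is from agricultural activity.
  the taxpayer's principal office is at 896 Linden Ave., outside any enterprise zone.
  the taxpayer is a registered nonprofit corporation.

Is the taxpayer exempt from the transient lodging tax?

Yes — exempt.

(1) receipts ≤ $50,000 — not satisfied.
(i) not (Schedule C activity) — not satisfied.
(A) ≥60% agricultural — not met.
(B) ≥ 7 yrs in jurisdiction — not satisfied.
So (ii) is not satisfied (F AND F).
(iii) not (has storefront) — satisfied.
(a) = F OR F OR T = true.
(b) no delinquency — satisfied.
(A) returns current — satisfied.
(B) ≤ 4 employees — satisfied.
(C) nonprofit — satisfied.
So (i) is satisfied (T AND T AND T).
(ii) in enterprise zone — not satisfied.
(c): T OR F → true.
(2): T AND T AND T → true.
Overall = F OR T = true.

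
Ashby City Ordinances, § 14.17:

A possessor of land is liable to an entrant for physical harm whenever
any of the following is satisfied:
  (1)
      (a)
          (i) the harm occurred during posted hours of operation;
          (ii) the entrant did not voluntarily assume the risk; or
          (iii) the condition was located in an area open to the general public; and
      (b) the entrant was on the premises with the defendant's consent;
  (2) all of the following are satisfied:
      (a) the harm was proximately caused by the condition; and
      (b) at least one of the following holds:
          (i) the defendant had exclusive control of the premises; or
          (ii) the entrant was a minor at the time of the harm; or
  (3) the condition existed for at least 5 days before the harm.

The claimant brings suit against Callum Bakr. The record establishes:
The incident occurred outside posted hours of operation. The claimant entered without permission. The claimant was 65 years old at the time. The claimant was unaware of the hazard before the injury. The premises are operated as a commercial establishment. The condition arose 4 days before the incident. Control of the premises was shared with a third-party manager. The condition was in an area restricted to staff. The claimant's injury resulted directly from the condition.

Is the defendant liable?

No — not liable.

(i) during posted hours — not met.
(ii) no assumed risk — holds.
(iii) public area — not met.
So (a) is satisfied (F OR T OR F).
(b) consent to enter — not satisfied.
(1): T AND F → false.
(a) proximate cause — met.
(i) exclusive control — fails.
(ii) entrant a minor — not satisfied.
(b): F OR F → false.
(2): T AND F → false.
(3) condition ≥5 days old — not met.
Overall: F OR F OR F → false.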